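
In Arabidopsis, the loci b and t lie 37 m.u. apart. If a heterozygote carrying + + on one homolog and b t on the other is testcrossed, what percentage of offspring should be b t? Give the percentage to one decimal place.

A map distance of 37 m.u. corresponds to a recombination frequency of 0.370.
The F1 is + + / b t, so b t is a parental gamete class with expected frequency (1 − r)/2 = 0.630/2 = 0.3150.
That is 0.3150 = 31.5% of the progeny.

31.5%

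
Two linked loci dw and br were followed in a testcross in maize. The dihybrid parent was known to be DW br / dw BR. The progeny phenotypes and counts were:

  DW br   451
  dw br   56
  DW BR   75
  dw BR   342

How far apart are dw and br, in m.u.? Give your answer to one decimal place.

14.2 m.u.

The recombinant classes are DW BR and dw br: 75 + 56 = 131.
Recombination frequency = 131/924 = 0.1418 ≈ 14.2%, i.e. 14.2 m.u.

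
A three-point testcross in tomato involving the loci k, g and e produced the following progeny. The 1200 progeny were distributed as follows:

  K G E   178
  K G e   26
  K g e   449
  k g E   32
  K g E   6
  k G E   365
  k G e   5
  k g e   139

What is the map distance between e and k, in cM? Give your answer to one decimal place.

The two most frequent reciprocal classes, K g e and k G E, are the parental types, so the F1 was K g e / k G E.
The two rarest classes, K g E and k G e, are the double crossovers. Comparing them with the parentals, only the e allele has switched, so e is the middle locus and the order is g – e – k.
Crossovers in the e–k interval produce the single-crossover classes k g e and K G E (139 + 178 = 317) plus the double crossovers (11).
RF(e–k) = (317 + 11) / 1200 = 328/1200 = 0.2733 → 27.3 cM.

27.3 cM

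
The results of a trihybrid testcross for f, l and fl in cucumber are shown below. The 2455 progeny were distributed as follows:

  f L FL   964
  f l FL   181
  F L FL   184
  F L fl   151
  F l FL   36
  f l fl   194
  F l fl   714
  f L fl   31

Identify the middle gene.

fl

The two most frequent reciprocal classes, f L FL and F l fl, are the parental types, so the F1 was f L FL / F l fl.
The two rarest classes, f L fl and F l FL, are the double crossovers. Comparing them with the parentals, only the fl allele has switched, so fl is the middle locus and the order is f – fl – l.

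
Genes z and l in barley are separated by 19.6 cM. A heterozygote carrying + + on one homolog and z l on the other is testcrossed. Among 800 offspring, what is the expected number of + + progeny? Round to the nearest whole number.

322

A map distance of 19.6 cM corresponds to a recombination frequency of 0.196.
The F1 is + + / z l, so + + is a parental gamete class with expected frequency (1 − r)/2 = 0.804/2 = 0.4020.
Expected number = 0.4020 × 800 = 321.60 ≈ 322.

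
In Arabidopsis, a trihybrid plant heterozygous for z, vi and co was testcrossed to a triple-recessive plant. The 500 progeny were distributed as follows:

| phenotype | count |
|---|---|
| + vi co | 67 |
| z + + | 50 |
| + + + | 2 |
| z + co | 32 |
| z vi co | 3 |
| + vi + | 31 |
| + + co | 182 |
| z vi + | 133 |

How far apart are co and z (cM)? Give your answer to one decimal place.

13.6 cM

The two most frequent reciprocal classes, z vi + and + + co, are the parental types, so the F1 was z vi + / + + co.
The two rarest classes, z vi co and + + +, are the double crossovers. Comparing them with the parentals, only the co allele has switched, so co is the middle locus and the order is z – co – vi.
Crossovers in the z–co interval produce the single-crossover classes + vi + and z + co (31 + 32 = 63) plus the double crossovers (5).
RF(z–co) = (63 + 5) / 500 = 68/500 = 0.1360 → 13.6 cM.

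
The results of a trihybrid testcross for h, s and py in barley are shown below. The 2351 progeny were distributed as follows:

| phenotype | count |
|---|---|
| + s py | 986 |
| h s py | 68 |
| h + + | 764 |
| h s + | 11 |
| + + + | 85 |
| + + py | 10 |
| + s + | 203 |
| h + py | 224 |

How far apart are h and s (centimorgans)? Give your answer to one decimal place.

The two most frequent reciprocal classes, h + + and + s py, are the parental types, so the F1 was h + + / + s py.
The two rarest classes, h s + and + + py, are the double crossovers. Comparing them with the parentals, only the s allele has switched, so s is the middle locus and the order is py – s – h.
Crossovers in the s–h interval produce the single-crossover classes + + + and h s py (85 + 68 = 153) plus the double crossovers (21).
RF(s–h) = (153 + 21) / 2351 = 174/2351 = 0.0740 → 7.4 centimorgans.

7.4 centimorgans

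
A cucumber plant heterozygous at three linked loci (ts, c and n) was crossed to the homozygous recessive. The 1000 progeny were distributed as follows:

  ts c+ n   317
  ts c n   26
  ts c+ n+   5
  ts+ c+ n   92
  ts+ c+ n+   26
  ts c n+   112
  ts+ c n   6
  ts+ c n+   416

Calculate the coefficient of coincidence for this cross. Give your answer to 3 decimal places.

0.812

The two most frequent reciprocal classes, ts c+ n and ts+ c n+, are the parental types, so the F1 was ts c+ n / ts+ c n+.
The two rarest classes, ts c+ n+ and ts+ c n, are the double crossovers. Comparing them with the parentals, only the n allele has switched, so n is the middle locus and the order is ts – n – c.
ts–n: (204 + 11)/1000 = 0.2150; n–c: (52 + 11)/1000 = 0.0630.
Expected DCO frequency = 0.2150 × 0.0630 ≈ 0.01354; observed = 11/1000 ≈ 0.01100.
Coefficient of coincidence = 0.01100/0.01354 ≈ 0.812.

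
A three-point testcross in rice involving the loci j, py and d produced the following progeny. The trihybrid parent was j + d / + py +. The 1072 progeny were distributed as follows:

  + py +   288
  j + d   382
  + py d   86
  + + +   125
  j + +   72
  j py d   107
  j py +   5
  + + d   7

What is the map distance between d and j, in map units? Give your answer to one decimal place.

The two rarest classes, + + d and j py +, are the double crossovers. Comparing them with the parentals, only the j allele has switched, so j is the middle locus and the order is d – j – py.
Crossovers in the d–j interval produce the single-crossover classes j + + and + py d (72 + 86 = 158) plus the double crossovers (12).
RF(d–j) = (158 + 12) / 1072 = 170/1072 = 0.1586 → 15.9 map units.

15.9 map units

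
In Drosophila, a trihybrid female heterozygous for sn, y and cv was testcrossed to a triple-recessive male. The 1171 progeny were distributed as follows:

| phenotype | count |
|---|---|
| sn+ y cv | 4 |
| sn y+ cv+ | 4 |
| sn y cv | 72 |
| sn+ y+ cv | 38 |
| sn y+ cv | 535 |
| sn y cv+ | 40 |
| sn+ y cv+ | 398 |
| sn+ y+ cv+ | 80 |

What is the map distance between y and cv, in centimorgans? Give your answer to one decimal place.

The two most frequent reciprocal classes, sn+ y cv+ and sn y+ cv, are the parental types, so the F1 was sn+ y cv+ / sn y+ cv.
The two rarest classes, sn+ y cv and sn y+ cv+, are the double crossovers. Comparing them with the parentals, only the cv allele has switched, so cv is the middle locus and the order is sn – cv – y.
Crossovers in the cv–y interval produce the single-crossover classes sn+ y+ cv+ and sn y cv (80 + 72 = 152) plus the double crossovers (8).
RF(cv–y) = (152 + 8) / 1171 = 160/1171 = 0.1366 → 13.7 centimorgans.

13.7 centimorgans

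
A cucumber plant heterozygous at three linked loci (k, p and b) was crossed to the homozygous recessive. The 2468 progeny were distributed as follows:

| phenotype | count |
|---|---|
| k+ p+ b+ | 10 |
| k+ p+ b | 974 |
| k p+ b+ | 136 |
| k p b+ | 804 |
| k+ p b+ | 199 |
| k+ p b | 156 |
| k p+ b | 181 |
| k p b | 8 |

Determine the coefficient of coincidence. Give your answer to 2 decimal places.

0.36

The two most frequent reciprocal classes, k p b+ and k+ p+ b, are the parental types, so the F1 was k p b+ / k+ p+ b.
The two rarest classes, k p b and k+ p+ b+, are the double crossovers. Comparing them with the parentals, only the b allele has switched, so b is the middle locus and the order is p – b – k.
p–b: (292 + 18)/2468 = 0.1256; b–k: (380 + 18)/2468 = 0.1613.
Expected DCO frequency = 0.1256 × 0.1613 ≈ 0.02026; observed = 18/2468 ≈ 0.00729.
Coefficient of coincidence = 0.00729/0.02026 ≈ 0.36.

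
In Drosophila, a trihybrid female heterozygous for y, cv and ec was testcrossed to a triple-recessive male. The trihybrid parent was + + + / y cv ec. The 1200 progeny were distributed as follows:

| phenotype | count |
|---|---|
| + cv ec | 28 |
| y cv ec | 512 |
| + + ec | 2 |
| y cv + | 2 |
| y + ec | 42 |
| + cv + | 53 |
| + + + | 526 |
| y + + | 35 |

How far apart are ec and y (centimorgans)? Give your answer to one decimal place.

The two rarest classes, + + ec and y cv +, are the double crossovers. Comparing them with the parentals, only the ec allele has switched, so ec is the middle locus and the order is cv – ec – y.
Crossovers in the ec–y interval produce the single-crossover classes y + + and + cv ec (35 + 28 = 63) plus the double crossovers (4).
RF(ec–y) = (63 + 4) / 1200 = 67/1200 = 0.0558 → 5.6 centimorgans.

5.6 centimorgans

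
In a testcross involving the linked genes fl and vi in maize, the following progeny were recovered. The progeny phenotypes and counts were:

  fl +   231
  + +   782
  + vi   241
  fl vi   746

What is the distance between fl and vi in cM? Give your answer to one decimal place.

23.6 cM

The two most frequent classes, + + (782) and fl vi (746), are the parental types, so the F1 was + + / fl vi.
The recombinant classes are + vi and fl +: 241 + 231 = 472.
Recombination frequency = 472/2000 = 0.2360 ≈ 23.6%, i.e. 23.6 cM.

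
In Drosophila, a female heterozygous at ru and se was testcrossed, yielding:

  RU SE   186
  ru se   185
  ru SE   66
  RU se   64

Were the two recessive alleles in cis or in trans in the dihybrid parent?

The two most frequent classes are RU SE (186) and ru se (185); these are the parental (non-recombinant) types.
So the F1 carried RU SE on one chromosome and ru se on the other — the recessive alleles are on the same chromosome (cis / coupling).

cis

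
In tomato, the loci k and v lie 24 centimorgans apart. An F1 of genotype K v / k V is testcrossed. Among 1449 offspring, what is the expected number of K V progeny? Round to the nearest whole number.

A map distance of 24 centimorgans corresponds to a recombination frequency of 0.240.
The F1 is K v / k V, so K V is a recombinant gamete class with expected frequency r/2 = 0.240/2 = 0.1200.
Expected number = 0.1200 × 1449 = 173.88 ≈ 174.

174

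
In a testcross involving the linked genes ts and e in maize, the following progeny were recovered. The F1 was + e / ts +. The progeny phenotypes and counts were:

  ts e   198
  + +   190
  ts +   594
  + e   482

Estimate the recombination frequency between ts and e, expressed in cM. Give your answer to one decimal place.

26.5 cM

The recombinant classes are + + and ts e: 190 + 198 = 388.
Recombination frequency = 388/1464 = 0.2650 ≈ 26.5%, i.e. 26.5 cM.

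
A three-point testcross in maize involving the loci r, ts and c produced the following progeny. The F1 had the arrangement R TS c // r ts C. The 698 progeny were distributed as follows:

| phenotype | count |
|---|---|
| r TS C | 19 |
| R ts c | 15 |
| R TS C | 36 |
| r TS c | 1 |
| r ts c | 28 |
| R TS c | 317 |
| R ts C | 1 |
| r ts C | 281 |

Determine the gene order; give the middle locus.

The two rarest classes, r TS c and R ts C, are the double crossovers. Comparing them with the parentals, only the r allele has switched, so r is the middle locus and the order is c – r – ts.

r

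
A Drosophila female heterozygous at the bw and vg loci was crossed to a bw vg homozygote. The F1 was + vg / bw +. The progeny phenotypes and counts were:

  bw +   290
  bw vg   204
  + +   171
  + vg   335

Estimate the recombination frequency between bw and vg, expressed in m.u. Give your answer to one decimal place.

The recombinant classes are + + and bw vg: 171 + 204 = 375.
Recombination frequency = 375/1000 = 0.3750 ≈ 37.5%, i.e. 37.5 m.u.

37.5 m.u.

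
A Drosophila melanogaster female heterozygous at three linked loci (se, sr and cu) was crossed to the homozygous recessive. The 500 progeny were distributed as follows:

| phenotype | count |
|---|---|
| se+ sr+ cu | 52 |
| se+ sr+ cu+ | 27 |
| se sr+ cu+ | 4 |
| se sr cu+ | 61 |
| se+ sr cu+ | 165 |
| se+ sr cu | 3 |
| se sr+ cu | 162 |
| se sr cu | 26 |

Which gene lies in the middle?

cu

The two most frequent reciprocal classes, se sr+ cu and se+ sr cu+, are the parental types, so the F1 was se sr+ cu / se+ sr cu+.
The two rarest classes, se sr+ cu+ and se+ sr cu, are the double crossovers. Comparing them with the parentals, only the cu allele has switched, so cu is the middle locus and the order is se – cu – sr.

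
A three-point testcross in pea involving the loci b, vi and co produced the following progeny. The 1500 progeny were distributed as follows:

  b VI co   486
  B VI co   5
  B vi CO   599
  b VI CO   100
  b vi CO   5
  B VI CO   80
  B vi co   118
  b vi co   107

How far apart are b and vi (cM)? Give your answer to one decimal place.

13.1 cM

The two most frequent reciprocal classes, b VI co and B vi CO, are the parental types, so the F1 was b VI co / B vi CO.
The two rarest classes, B VI co and b vi CO, are the double crossovers. Comparing them with the parentals, only the b allele has switched, so b is the middle locus and the order is vi – b – co.
Crossovers in the vi–b interval produce the single-crossover classes b vi co and B VI CO (107 + 80 = 187) plus the double crossovers (10).
RF(vi–b) = (187 + 10) / 1500 = 197/1500 = 0.1313 → 13.1 cM.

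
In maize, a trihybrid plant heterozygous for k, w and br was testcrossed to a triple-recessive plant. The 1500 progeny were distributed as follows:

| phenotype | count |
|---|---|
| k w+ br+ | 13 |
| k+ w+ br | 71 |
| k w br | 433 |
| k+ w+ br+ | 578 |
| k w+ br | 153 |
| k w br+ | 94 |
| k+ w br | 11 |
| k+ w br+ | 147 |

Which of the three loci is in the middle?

The two most frequent reciprocal classes, k+ w+ br+ and k w br, are the parental types, so the F1 was k+ w+ br+ / k w br.
The two rarest classes, k w+ br+ and k+ w br, are the double crossovers. Comparing them with the parentals, only the k allele has switched, so k is the middle locus and the order is br – k – w.

k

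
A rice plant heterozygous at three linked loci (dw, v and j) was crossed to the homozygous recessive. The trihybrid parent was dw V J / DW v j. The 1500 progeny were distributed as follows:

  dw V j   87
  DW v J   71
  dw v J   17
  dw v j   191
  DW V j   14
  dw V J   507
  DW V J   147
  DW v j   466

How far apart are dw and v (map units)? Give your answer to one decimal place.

24.6 map units

The two rarest classes, dw v J and DW V j, are the double crossovers. Comparing them with the parentals, only the v allele has switched, so v is the middle locus and the order is dw – v – j.
Crossovers in the dw–v interval produce the single-crossover classes DW V J and dw v j (147 + 191 = 338) plus the double crossovers (31).
RF(dw–v) = (338 + 31) / 1500 = 369/1500 = 0.2460 → 24.6 map units.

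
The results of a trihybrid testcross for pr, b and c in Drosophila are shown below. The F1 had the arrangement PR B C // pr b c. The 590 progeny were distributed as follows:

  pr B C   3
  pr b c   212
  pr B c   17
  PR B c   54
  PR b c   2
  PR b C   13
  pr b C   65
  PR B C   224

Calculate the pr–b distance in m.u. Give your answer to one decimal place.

5.9 m.u.

The two rarest classes, pr B C and PR b c, are the double crossovers. Comparing them with the parentals, only the pr allele has switched, so pr is the middle locus and the order is c – pr – b.
Crossovers in the pr–b interval produce the single-crossover classes PR b C and pr B c (13 + 17 = 30) plus the double crossovers (5).
RF(pr–b) = (30 + 5) / 590 = 35/590 = 0.0593 → 5.9 m.u.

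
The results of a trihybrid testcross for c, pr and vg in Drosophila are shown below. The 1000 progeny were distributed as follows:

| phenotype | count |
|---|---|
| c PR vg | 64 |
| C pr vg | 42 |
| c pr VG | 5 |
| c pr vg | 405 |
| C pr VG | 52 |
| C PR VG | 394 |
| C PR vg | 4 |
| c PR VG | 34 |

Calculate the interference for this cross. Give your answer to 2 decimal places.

0.15

The two most frequent reciprocal classes, C PR VG and c pr vg, are the parental types, so the F1 was C PR VG / c pr vg.
The two rarest classes, C PR vg and c pr VG, are the double crossovers. Comparing them with the parentals, only the vg allele has switched, so vg is the middle locus and the order is pr – vg – c.
pr–vg: (116 + 9)/1000 = 0.1250; vg–c: (76 + 9)/1000 = 0.0850.
Expected DCO frequency = 0.1250 × 0.0850 ≈ 0.01063; observed = 9/1000 ≈ 0.00900.
Coefficient of coincidence = 0.00900/0.01063 ≈ 0.85; interference = 1 − 0.85 = 0.15.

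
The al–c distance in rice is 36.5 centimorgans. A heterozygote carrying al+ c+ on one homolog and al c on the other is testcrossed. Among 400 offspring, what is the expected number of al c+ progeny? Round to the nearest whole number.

A map distance of 36.5 centimorgans corresponds to a recombination frequency of 0.365.
The F1 is al+ c+ / al c, so al c+ is a recombinant gamete class with expected frequency r/2 = 0.365/2 = 0.1825.
Expected number = 0.1825 × 400 = 73.00 ≈ 73.

73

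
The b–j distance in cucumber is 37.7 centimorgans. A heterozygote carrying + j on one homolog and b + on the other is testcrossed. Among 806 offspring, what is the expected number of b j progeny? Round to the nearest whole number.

A map distance of 37.7 centimorgans corresponds to a recombination frequency of 0.377.
The F1 is + j / b +, so b j is a recombinant gamete class with expected frequency r/2 = 0.377/2 = 0.1885.
Expected number = 0.1885 × 806 = 151.93 ≈ 152.

152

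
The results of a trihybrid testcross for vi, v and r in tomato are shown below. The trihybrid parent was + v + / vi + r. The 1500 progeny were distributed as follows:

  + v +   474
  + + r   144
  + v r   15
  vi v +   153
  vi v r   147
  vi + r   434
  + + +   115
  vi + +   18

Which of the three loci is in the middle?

r

The two rarest classes, + v r and vi + +, are the double crossovers. Comparing them with the parentals, only the r allele has switched, so r is the middle locus and the order is vi – r – v.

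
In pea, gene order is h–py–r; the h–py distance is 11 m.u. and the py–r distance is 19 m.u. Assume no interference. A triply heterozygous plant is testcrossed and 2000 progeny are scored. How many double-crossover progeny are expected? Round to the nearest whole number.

Map distances give recombination frequencies of 0.110 and 0.190 for the two intervals.
With no interference, expected double-crossover frequency = 0.110 × 0.190 = 0.02090.
Expected number = 0.02090 × 2000 = 41.80 ≈ 42.

42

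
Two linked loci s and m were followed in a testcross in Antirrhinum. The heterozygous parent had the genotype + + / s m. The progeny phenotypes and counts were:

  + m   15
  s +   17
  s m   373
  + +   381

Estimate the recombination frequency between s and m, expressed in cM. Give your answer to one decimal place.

The recombinant classes are + m and s +: 15 + 17 = 32.
Recombination frequency = 32/786 = 0.0407 ≈ 4.1%, i.e. 4.1 cM.

4.1 cM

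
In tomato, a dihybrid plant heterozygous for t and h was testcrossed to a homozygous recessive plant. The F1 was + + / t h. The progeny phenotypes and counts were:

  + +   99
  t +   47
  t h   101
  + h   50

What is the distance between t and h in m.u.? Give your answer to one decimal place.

The recombinant classes are + h and t +: 50 + 47 = 97.
Recombination frequency = 97/297 = 0.3266 ≈ 32.7%, i.e. 32.7 m.u.

32.7 m.u.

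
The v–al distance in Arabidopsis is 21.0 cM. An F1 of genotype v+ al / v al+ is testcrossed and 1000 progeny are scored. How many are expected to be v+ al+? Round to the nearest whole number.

105

A map distance of 21.0 cM corresponds to a recombination frequency of 0.210.
The F1 is v+ al / v al+, so v+ al+ is a recombinant gamete class with expected frequency r/2 = 0.210/2 = 0.1050.
Expected number = 0.1050 × 1000 = 105.00 ≈ 105.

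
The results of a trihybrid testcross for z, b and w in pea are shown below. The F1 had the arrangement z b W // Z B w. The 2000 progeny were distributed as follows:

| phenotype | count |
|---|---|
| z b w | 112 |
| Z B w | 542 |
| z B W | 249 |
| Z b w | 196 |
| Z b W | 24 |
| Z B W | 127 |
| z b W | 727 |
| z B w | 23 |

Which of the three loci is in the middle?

z

The two rarest classes, Z b W and z B w, are the double crossovers. Comparing them with the parentals, only the z allele has switched, so z is the middle locus and the order is b – z – w.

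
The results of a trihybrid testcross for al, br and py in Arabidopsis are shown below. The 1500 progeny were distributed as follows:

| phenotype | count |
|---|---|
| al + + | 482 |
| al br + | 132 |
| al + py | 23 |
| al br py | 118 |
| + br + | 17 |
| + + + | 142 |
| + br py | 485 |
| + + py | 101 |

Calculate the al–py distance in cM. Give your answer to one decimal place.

The two most frequent reciprocal classes, + br py and al + +, are the parental types, so the F1 was + br py / al + +.
The two rarest classes, + br + and al + py, are the double crossovers. Comparing them with the parentals, only the py allele has switched, so py is the middle locus and the order is al – py – br.
Crossovers in the al–py interval produce the single-crossover classes al br py and + + + (118 + 142 = 260) plus the double crossovers (40).
RF(al–py) = (260 + 40) / 1500 = 300/1500 = 0.2000 → 20.0 cM.

20.0 cM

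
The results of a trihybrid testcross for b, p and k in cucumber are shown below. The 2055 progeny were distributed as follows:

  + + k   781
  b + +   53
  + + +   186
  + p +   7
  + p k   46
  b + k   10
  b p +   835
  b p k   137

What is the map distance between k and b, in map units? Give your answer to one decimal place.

The two most frequent reciprocal classes, b p + and + + k, are the parental types, so the F1 was b p + / + + k.
The two rarest classes, + p + and b + k, are the double crossovers. Comparing them with the parentals, only the b allele has switched, so b is the middle locus and the order is p – b – k.
Crossovers in the b–k interval produce the single-crossover classes b p k and + + + (137 + 186 = 323) plus the double crossovers (17).
RF(b–k) = (323 + 17) / 2055 = 340/2055 = 0.1655 → 16.5 map units.

16.5 map units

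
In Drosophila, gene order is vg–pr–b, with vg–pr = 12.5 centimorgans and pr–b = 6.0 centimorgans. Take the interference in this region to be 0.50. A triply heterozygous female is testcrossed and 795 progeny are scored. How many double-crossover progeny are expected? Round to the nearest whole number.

3

Map distances give recombination frequencies of 0.125 and 0.060 for the two intervals.
With interference 0.50 (so coincidence = 0.50), expected double-crossover frequency = 0.125 × 0.060 × 0.50 = 0.00375.
Expected number = 0.00375 × 795 = 2.98 ≈ 3.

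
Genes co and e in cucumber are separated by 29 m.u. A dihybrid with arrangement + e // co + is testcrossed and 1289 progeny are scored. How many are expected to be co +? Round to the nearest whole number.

458

A map distance of 29 m.u. corresponds to a recombination frequency of 0.290.
The F1 is + e / co +, so co + is a parental gamete class with expected frequency (1 − r)/2 = 0.710/2 = 0.3550.
Expected number = 0.3550 × 1289 = 457.59 ≈ 458.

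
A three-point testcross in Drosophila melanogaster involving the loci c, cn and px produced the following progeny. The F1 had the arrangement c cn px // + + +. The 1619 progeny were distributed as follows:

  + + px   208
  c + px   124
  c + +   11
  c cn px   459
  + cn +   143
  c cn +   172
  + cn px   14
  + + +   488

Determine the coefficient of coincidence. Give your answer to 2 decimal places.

0.34

The two rarest classes, + cn px and c + +, are the double crossovers. Comparing them with the parentals, only the c allele has switched, so c is the middle locus and the order is px – c – cn.
px–c: (380 + 25)/1619 = 0.2502; c–cn: (267 + 25)/1619 = 0.1804.
Expected DCO frequency = 0.2502 × 0.1804 ≈ 0.04514; observed = 25/1619 ≈ 0.01544.
Coefficient of coincidence = 0.01544/0.04514 ≈ 0.34.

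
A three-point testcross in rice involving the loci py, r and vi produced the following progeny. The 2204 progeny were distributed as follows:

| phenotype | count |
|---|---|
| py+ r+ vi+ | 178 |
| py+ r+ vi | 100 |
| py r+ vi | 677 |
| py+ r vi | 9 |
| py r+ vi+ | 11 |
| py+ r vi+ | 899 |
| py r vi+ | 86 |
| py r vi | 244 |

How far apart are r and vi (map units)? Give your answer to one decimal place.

The two most frequent reciprocal classes, py+ r vi+ and py r+ vi, are the parental types, so the F1 was py+ r vi+ / py r+ vi.
The two rarest classes, py+ r vi and py r+ vi+, are the double crossovers. Comparing them with the parentals, only the vi allele has switched, so vi is the middle locus and the order is py – vi – r.
Crossovers in the vi–r interval produce the single-crossover classes py+ r+ vi+ and py r vi (178 + 244 = 422) plus the double crossovers (20).
RF(vi–r) = (422 + 20) / 2204 = 442/2204 = 0.2005 → 20.1 map units.

20.1 map units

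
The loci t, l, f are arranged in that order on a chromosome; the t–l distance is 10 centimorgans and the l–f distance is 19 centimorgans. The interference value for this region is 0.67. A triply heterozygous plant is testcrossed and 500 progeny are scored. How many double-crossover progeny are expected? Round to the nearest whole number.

Map distances give recombination frequencies of 0.100 and 0.190 for the two intervals.
With interference 0.67 (so coincidence = 0.33), expected double-crossover frequency = 0.100 × 0.190 × 0.33 = 0.00627.
Expected number = 0.00627 × 500 = 3.14 ≈ 3.

3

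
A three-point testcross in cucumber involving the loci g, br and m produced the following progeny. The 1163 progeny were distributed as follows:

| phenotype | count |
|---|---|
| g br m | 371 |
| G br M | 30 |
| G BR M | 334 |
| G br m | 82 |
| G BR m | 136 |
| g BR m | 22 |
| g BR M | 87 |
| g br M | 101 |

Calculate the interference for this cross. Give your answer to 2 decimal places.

0.05

The two most frequent reciprocal classes, G BR M and g br m, are the parental types, so the F1 was G BR M / g br m.
The two rarest classes, G br M and g BR m, are the double crossovers. Comparing them with the parentals, only the br allele has switched, so br is the middle locus and the order is m – br – g.
m–br: (237 + 52)/1163 = 0.2485; br–g: (169 + 52)/1163 = 0.1900.
Expected DCO frequency = 0.2485 × 0.1900 ≈ 0.04722; observed = 52/1163 ≈ 0.04471.
Coefficient of coincidence = 0.04471/0.04722 ≈ 0.95; interference = 1 − 0.95 = 0.05.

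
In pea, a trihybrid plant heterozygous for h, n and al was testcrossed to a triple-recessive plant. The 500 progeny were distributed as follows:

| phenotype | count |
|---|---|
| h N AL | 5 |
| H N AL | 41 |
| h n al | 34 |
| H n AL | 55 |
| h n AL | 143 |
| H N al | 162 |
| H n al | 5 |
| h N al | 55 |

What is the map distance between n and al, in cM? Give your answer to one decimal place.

The two most frequent reciprocal classes, H N al and h n AL, are the parental types, so the F1 was H N al / h n AL.
The two rarest classes, H n al and h N AL, are the double crossovers. Comparing them with the parentals, only the n allele has switched, so n is the middle locus and the order is al – n – h.
Crossovers in the al–n interval produce the single-crossover classes H N AL and h n al (41 + 34 = 75) plus the double crossovers (10).
RF(al–n) = (75 + 10) / 500 = 85/500 = 0.1700 → 17.0 cM.

17.0 cM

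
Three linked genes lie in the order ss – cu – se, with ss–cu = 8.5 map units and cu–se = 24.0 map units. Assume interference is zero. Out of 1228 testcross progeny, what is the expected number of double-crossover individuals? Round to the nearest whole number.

Map distances give recombination frequencies of 0.085 and 0.240 for the two intervals.
With no interference, expected double-crossover frequency = 0.085 × 0.240 = 0.02040.
Expected number = 0.02040 × 1228 = 25.05 ≈ 25.

25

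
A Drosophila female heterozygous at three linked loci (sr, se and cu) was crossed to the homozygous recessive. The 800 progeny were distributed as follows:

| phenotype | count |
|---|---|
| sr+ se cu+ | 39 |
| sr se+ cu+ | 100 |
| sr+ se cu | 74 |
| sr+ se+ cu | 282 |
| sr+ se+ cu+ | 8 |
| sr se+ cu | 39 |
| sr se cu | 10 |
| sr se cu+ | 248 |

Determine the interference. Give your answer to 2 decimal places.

The two most frequent reciprocal classes, sr+ se+ cu and sr se cu+, are the parental types, so the F1 was sr+ se+ cu / sr se cu+.
The two rarest classes, sr+ se+ cu+ and sr se cu, are the double crossovers. Comparing them with the parentals, only the cu allele has switched, so cu is the middle locus and the order is sr – cu – se.
sr–cu: (78 + 18)/800 = 0.1200; cu–se: (174 + 18)/800 = 0.2400.
Expected DCO frequency = 0.1200 × 0.2400 ≈ 0.02880; observed = 18/800 ≈ 0.02250.
Coefficient of coincidence = 0.02250/0.02880 ≈ 0.78; interference = 1 − 0.78 = 0.22.

0.22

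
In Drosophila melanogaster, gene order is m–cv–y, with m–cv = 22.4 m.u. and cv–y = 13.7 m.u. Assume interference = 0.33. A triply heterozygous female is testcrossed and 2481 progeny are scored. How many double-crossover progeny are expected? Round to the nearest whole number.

Map distances give recombination frequencies of 0.224 and 0.137 for the two intervals.
With interference 0.33 (so coincidence = 0.67), expected double-crossover frequency = 0.224 × 0.137 × 0.67 = 0.02056.
Expected number = 0.02056 × 2481 = 51.01 ≈ 51.

51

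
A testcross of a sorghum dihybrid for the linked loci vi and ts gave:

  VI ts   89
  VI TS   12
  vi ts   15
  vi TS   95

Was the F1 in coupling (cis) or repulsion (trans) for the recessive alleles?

The two most frequent classes are VI ts (89) and vi TS (95); these are the parental (non-recombinant) types.
So the F1 carried VI ts on one chromosome and vi TS on the other — the recessive alleles are on opposite chromosomes (trans / repulsion).

trans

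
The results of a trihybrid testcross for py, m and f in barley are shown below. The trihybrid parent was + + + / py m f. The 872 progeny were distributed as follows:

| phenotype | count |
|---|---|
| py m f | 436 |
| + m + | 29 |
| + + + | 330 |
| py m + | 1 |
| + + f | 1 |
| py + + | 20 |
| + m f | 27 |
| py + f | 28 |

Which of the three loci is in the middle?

The two rarest classes, + + f and py m +, are the double crossovers. Comparing them with the parentals, only the f allele has switched, so f is the middle locus and the order is m – f – py.

f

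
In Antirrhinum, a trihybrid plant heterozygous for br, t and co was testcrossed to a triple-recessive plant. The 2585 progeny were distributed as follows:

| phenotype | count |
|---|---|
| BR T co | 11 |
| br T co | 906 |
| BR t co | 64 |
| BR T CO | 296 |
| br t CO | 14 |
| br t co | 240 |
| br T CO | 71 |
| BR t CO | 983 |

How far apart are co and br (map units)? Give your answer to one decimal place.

6.2 map units

The two most frequent reciprocal classes, BR t CO and br T co, are the parental types, so the F1 was BR t CO / br T co.
The two rarest classes, br t CO and BR T co, are the double crossovers. Comparing them with the parentals, only the br allele has switched, so br is the middle locus and the order is co – br – t.
Crossovers in the co–br interval produce the single-crossover classes BR t co and br T CO (64 + 71 = 135) plus the double crossovers (25).
RF(co–br) = (135 + 25) / 2585 = 160/2585 = 0.0619 → 6.2 map units.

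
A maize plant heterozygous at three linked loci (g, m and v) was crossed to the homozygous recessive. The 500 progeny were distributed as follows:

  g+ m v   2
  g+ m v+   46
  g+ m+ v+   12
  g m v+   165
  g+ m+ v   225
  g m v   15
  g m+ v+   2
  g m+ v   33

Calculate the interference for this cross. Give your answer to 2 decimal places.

The two most frequent reciprocal classes, g+ m+ v and g m v+, are the parental types, so the F1 was g+ m+ v / g m v+.
The two rarest classes, g+ m v and g m+ v+, are the double crossovers. Comparing them with the parentals, only the m allele has switched, so m is the middle locus and the order is v – m – g.
v–m: (27 + 4)/500 = 0.0620; m–g: (79 + 4)/500 = 0.1660.
Expected DCO frequency = 0.0620 × 0.1660 ≈ 0.01029; observed = 4/500 ≈ 0.00800.
Coefficient of coincidence = 0.00800/0.01029 ≈ 0.78; interference = 1 − 0.78 = 0.22.

0.22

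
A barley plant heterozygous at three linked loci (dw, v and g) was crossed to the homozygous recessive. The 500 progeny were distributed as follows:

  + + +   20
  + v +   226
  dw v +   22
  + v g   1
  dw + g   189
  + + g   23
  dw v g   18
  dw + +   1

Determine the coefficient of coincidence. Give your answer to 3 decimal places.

The two most frequent reciprocal classes, dw + g and + v +, are the parental types, so the F1 was dw + g / + v +.
The two rarest classes, dw + + and + v g, are the double crossovers. Comparing them with the parentals, only the g allele has switched, so g is the middle locus and the order is dw – g – v.
dw–g: (45 + 2)/500 = 0.0940; g–v: (38 + 2)/500 = 0.0800.
Expected DCO frequency = 0.0940 × 0.0800 ≈ 0.00752; observed = 2/500 ≈ 0.00400.
Coefficient of coincidence = 0.00400/0.00752 ≈ 0.532.

0.532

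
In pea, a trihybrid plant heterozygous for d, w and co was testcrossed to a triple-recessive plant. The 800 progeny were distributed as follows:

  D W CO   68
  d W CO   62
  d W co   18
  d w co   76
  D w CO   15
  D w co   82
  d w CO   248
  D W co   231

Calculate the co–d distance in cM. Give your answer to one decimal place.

22.1 cM

The two most frequent reciprocal classes, D W co and d w CO, are the parental types, so the F1 was D W co / d w CO.
The two rarest classes, d W co and D w CO, are the double crossovers. Comparing them with the parentals, only the d allele has switched, so d is the middle locus and the order is w – d – co.
Crossovers in the d–co interval produce the single-crossover classes D W CO and d w co (68 + 76 = 144) plus the double crossovers (33).
RF(d–co) = (144 + 33) / 800 = 177/800 = 0.2213 → 22.1 cM.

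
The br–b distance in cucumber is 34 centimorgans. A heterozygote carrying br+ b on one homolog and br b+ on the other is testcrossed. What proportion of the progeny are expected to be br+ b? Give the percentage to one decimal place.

33.0%

A map distance of 34 centimorgans corresponds to a recombination frequency of 0.340.
The F1 is br+ b / br b+, so br+ b is a parental gamete class with expected frequency (1 − r)/2 = 0.660/2 = 0.3300.
That is 0.3300 = 33.0% of the progeny.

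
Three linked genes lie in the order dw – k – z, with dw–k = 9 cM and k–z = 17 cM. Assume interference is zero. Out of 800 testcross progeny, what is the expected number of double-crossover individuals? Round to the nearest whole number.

Map distances give recombination frequencies of 0.090 and 0.170 for the two intervals.
With no interference, expected double-crossover frequency = 0.090 × 0.170 = 0.01530.
Expected number = 0.01530 × 800 = 12.24 ≈ 12.

12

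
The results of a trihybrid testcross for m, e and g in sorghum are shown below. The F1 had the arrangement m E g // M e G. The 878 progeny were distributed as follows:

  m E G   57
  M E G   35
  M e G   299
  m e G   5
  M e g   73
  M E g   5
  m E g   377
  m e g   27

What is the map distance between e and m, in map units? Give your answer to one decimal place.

The two rarest classes, M E g and m e G, are the double crossovers. Comparing them with the parentals, only the m allele has switched, so m is the middle locus and the order is g – m – e.
Crossovers in the m–e interval produce the single-crossover classes m e g and M E G (27 + 35 = 62) plus the double crossovers (10).
RF(m–e) = (62 + 10) / 878 = 72/878 = 0.0820 → 8.2 map units.

8.2 map units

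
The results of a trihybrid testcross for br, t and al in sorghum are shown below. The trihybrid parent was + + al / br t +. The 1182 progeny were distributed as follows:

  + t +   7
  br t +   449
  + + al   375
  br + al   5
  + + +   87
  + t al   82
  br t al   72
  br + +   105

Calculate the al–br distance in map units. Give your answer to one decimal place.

14.5 map units

The two rarest classes, br + al and + t +, are the double crossovers. Comparing them with the parentals, only the br allele has switched, so br is the middle locus and the order is t – br – al.
Crossovers in the br–al interval produce the single-crossover classes + + + and br t al (87 + 72 = 159) plus the double crossovers (12).
RF(br–al) = (159 + 12) / 1182 = 171/1182 = 0.1447 → 14.5 map units.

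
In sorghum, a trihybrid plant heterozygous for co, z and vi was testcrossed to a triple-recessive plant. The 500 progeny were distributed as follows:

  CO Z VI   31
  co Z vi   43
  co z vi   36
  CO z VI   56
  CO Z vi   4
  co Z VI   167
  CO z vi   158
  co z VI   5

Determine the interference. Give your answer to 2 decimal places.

0.45

The two most frequent reciprocal classes, CO z vi and co Z VI, are the parental types, so the F1 was CO z vi / co Z VI.
The two rarest classes, CO Z vi and co z VI, are the double crossovers. Comparing them with the parentals, only the z allele has switched, so z is the middle locus and the order is co – z – vi.
co–z: (67 + 9)/500 = 0.1520; z–vi: (99 + 9)/500 = 0.2160.
Expected DCO frequency = 0.1520 × 0.2160 ≈ 0.03283; observed = 9/500 ≈ 0.01800.
Coefficient of coincidence = 0.01800/0.03283 ≈ 0.55; interference = 1 − 0.55 = 0.45.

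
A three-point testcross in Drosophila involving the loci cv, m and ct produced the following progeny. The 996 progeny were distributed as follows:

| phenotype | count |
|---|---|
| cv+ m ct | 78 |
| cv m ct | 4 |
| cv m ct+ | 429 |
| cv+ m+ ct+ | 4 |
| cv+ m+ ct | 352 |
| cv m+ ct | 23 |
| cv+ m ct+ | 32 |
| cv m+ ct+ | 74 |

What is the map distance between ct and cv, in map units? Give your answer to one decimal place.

6.3 map units

The two most frequent reciprocal classes, cv+ m+ ct and cv m ct+, are the parental types, so the F1 was cv+ m+ ct / cv m ct+.
The two rarest classes, cv+ m+ ct+ and cv m ct, are the double crossovers. Comparing them with the parentals, only the ct allele has switched, so ct is the middle locus and the order is m – ct – cv.
Crossovers in the ct–cv interval produce the single-crossover classes cv m+ ct and cv+ m ct+ (23 + 32 = 55) plus the double crossovers (8).
RF(ct–cv) = (55 + 8) / 996 = 63/996 = 0.0633 → 6.3 map units.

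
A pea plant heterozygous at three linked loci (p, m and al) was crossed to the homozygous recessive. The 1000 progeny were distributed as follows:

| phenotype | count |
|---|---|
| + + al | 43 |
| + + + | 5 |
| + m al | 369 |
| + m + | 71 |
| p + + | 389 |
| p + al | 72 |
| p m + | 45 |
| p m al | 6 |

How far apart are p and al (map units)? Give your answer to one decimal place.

The two most frequent reciprocal classes, + m al and p + +, are the parental types, so the F1 was + m al / p + +.
The two rarest classes, p m al and + + +, are the double crossovers. Comparing them with the parentals, only the p allele has switched, so p is the middle locus and the order is al – p – m.
Crossovers in the al–p interval produce the single-crossover classes + m + and p + al (71 + 72 = 143) plus the double crossovers (11).
RF(al–p) = (143 + 11) / 1000 = 154/1000 = 0.1540 → 15.4 map units.

15.4 map units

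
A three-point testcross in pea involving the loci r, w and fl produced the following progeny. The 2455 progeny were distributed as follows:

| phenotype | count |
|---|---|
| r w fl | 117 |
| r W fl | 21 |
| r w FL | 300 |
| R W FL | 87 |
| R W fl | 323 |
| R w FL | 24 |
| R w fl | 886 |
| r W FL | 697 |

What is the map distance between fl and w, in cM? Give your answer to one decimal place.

The two most frequent reciprocal classes, R w fl and r W FL, are the parental types, so the F1 was R w fl / r W FL.
The two rarest classes, R w FL and r W fl, are the double crossovers. Comparing them with the parentals, only the fl allele has switched, so fl is the middle locus and the order is w – fl – r.
Crossovers in the w–fl interval produce the single-crossover classes R W fl and r w FL (323 + 300 = 623) plus the double crossovers (45).
RF(w–fl) = (623 + 45) / 2455 = 668/2455 = 0.2721 → 27.2 cM.

27.2 cM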